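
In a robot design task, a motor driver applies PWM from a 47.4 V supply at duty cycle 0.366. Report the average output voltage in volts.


V_avg = V_supply * D = 47.4*0.366 = 17.3484

17.3484 V


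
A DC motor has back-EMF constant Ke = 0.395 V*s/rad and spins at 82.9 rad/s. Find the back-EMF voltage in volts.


V_emf = Ke * omega = 0.395*82.9 = 32.7455

32.7455 V


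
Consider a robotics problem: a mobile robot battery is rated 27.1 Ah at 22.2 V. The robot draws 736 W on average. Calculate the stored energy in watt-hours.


E = capacity * V = 27.1*22.2 = 601.6200

601.6200 Wh


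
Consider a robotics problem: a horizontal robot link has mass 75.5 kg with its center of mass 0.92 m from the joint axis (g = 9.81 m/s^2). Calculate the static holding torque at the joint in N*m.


tau = m*g*L = 75.5 * 9.81 * 0.92 = 681.4026

681.4026 N*m


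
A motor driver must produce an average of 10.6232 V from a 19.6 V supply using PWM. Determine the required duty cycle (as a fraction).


D = V_avg/V_supply = 10.6232/19.6 = 0.5420

0.5420


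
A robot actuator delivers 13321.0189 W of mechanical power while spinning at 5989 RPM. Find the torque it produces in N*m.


omega = 5989 * 2*pi/60 = 627.166613 rad/s
tau = P / omega = 13321.0189 / 627.166613 = 21.2400

21.2400 N*m


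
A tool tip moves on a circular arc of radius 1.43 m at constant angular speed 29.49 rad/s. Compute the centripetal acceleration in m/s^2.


a_c = omega^2 * r = 29.49^2 * 1.43 = 1243.6139

1243.6139 m/s^2


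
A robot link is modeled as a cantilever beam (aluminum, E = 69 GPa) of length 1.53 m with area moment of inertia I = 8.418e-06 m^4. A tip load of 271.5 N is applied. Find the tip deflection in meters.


delta = F*L^3/(3*E*I) = 271.5*1.53^3/(3*6.900e+10*8.418e-06)
      = 972.3981555/1742526 = 5.5804e-04

5.5804e-04 m


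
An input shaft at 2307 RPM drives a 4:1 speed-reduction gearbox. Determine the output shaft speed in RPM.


omega_out = omega_in / N = 2307 / 4 = 576.7500

576.7500 RPM


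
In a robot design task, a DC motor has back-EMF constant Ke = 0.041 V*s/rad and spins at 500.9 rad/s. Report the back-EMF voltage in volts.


V_emf = Ke * omega = 0.041*500.9 = 20.5369

20.5369 V


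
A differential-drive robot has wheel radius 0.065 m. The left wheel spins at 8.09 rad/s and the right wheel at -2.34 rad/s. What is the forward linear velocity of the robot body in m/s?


v = r*(wR + wL)/2 = 0.065*(-2.34 + 8.09)/2 = 0.1869

0.1869 m/s


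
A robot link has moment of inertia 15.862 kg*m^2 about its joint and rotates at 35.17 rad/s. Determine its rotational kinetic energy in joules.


KE = (1/2)*I*omega^2 = 0.5*15.862*35.17^2 = 9810.0831

9810.0831 J


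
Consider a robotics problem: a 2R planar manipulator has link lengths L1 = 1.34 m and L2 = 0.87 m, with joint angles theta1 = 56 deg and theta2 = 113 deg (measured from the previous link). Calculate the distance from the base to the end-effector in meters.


x = L1*cos(th1) + L2*cos(th1+th2) = -0.104697
y = L1*sin(th1) + L2*sin(th1+th2) = 1.276914
d = sqrt(x^2 + y^2) = sqrt(0.010961 + 1.630509) = 1.2812

1.2812 m


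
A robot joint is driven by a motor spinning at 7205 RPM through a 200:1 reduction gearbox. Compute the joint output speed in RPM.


omega_joint = omega_motor / N = 7205 / 200 = 36.0250

36.0250 RPM


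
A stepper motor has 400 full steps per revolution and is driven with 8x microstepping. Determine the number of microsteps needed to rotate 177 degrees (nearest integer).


step_size = 360/(400*8) = 360/3200 = 0.112500 deg
n = 177/(360/3200) = 177*3200/360 = 1573.3333 -> 1573

1573 steps


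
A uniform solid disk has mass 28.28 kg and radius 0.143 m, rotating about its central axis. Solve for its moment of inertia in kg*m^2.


I = (1/2)*m*R^2 = 0.5*28.28*0.143^2 = 0.2891

0.2891 kg*m^2


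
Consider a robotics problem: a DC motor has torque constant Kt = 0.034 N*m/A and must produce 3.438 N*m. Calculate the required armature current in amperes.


I = tau / Kt = 3.438/0.034 = 101.1176

101.1176 A


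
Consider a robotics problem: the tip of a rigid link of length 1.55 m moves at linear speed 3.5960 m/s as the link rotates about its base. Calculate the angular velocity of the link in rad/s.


omega = v / L = 3.5960 / 1.55 = 2.3200

2.3200 rad/s


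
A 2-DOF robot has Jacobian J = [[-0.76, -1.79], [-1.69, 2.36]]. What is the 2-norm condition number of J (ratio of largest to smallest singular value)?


JJ^T eigenvalues: trace(JJ^T) = 12.2074, det(JJ^T) = det(J)^2 = 23.21986969
s_max^2 = (12.2074 + sqrt(56.14113600))/2 = 9.85006944
s_min^2 = (12.2074 - sqrt(56.14113600))/2 = 2.35733056
kappa = s_max/s_min = sqrt(9.85006944/2.35733056) = 2.0441

2.0441


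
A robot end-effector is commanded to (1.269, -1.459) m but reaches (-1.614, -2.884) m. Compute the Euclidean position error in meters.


dx = -1.614 - (1.269) = -2.8830, dy = -2.884 - (-1.459) = -1.4250
err = sqrt(8.311689 + 2.030625) = 3.2159

3.2159 m


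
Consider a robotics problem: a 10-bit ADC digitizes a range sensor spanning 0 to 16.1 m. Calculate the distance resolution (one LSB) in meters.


res = range / 2^n = 16.1/2^10 = 16.1/1024 = 0.0157

0.0157 m


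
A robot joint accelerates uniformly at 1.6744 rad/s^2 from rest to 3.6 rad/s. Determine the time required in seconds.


t = delta_omega / alpha = 3.6 / 1.6744 = 2.1500

2.1500 s


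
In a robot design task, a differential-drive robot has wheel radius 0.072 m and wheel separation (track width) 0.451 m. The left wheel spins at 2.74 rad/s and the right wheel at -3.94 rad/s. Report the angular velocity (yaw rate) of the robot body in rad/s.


omega = r*(wR - wL)/L = 0.072*(-3.94 - (2.74))/0.451 = -1.0664

-1.0664 rad/s


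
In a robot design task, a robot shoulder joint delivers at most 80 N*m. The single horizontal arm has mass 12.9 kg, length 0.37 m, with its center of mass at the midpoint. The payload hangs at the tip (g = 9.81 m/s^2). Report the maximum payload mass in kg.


tau_arm = m_arm*g*(L/2) = 12.9*9.81*0.37/2 = 23.4116 N*m
tau_payload = tau_max - tau_arm = 80 - 23.4116 = 56.5884
m_payload = tau_payload / (g*L) = 56.5884 / (9.81*0.37) = 15.5904

15.5904 kg


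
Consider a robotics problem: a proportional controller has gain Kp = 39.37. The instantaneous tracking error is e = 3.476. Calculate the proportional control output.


u_P = Kp * e = 39.37 * 3.476 = 136.8501

136.8501


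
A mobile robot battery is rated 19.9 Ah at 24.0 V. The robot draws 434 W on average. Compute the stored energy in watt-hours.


E = capacity * V = 19.9*24.0 = 477.6000

477.6000 Wh


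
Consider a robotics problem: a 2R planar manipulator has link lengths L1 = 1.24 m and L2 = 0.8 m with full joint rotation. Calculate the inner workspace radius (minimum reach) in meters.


r_min = |L1 - L2| = |1.24 - 0.8| = 0.4400

0.4400 m


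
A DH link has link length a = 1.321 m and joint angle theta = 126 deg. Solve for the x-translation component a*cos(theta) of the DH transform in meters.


a*cos(theta) = 1.321*cos(126 deg) = -0.7765

-0.7765 m


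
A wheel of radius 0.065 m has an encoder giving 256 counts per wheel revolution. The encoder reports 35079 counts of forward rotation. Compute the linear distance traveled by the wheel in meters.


revs = 35079/256 = 137.027344
d = revs * 2*pi*r = 137.027344 * 2*pi*0.065 = 55.9629

55.9629 m


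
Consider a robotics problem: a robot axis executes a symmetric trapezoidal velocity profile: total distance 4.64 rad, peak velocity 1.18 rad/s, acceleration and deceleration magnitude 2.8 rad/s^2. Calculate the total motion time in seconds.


t_acc = v/a = 1.18/2.8 = 0.421429 s
d_acc = v^2/(2a) = 0.248643 rad (each ramp)
d_cruise = 4.64 - 2*0.248643 = 4.142714 rad
t_cruise = 4.142714/1.18 = 3.510775 s
t_total = 2*0.421429 + 3.510775 = 4.3536

4.3536 s


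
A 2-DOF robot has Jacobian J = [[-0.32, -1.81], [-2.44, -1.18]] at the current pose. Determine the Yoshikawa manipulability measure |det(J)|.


det(J) = -0.32*-1.18 - (-1.81)*(-2.44) = -4.0388
|det(J)| = 4.0388

4.0388


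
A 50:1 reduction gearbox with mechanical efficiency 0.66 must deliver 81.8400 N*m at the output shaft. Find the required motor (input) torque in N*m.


tau_in = tau_out / (N * eta) = 81.8400 / (50 * 0.66) = 2.4800

2.4800 N*m


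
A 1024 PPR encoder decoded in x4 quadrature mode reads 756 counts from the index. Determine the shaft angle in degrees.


angle = counts * 360 / (PPR*4) = 756 * 360 / 4096 = 66.4453

66.4453 degrees


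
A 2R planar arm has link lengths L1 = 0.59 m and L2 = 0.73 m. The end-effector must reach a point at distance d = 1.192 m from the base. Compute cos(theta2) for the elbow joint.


cos(th2) = (d^2 - L1^2 - L2^2)/(2*L1*L2) = (1.192^2 - 0.59^2 - 0.73^2)/(2*0.59*0.73) = 0.6267

0.6267


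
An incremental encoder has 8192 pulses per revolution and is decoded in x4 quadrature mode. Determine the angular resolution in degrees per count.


resolution = 360 / (PPR * 4) = 360 / 32768 = 0.0110

0.0110 degrees


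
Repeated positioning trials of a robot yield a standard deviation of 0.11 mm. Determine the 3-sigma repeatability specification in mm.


repeatability = 3*sigma = 3*0.11 = 0.3300

0.3300 mm


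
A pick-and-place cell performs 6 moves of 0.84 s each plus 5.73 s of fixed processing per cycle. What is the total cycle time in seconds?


T = 6*0.84 + 5.73 = 10.7700

10.7700 s


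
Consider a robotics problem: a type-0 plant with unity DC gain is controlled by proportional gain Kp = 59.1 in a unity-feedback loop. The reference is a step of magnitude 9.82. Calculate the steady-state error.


e_ss = R/(1 + Kp) = 9.82/(1 + 59.1) = 9.82/60.1000 = 0.1634

0.1634


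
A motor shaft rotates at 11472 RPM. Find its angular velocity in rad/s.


omega = 11472 * 2*pi/60 = 1201.3450

1201.3450 rad/s


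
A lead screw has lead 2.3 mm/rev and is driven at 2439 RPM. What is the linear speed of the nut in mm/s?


v = lead * (RPM/60) = 2.3*2439/60 = 93.4950

93.4950 mm/s


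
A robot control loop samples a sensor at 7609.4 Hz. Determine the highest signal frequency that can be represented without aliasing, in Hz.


f_max = f_s/2 = 7609.4/2 = 3804.7000

3804.7000 Hz


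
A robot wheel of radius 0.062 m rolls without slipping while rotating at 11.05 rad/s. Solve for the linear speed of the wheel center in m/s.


v = omega * r = 11.05 * 0.062 = 0.6851

0.6851 m/s


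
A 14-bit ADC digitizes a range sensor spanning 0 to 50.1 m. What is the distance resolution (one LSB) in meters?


res = range / 2^n = 50.1/2^14 = 50.1/16384 = 0.0031

0.0031 m


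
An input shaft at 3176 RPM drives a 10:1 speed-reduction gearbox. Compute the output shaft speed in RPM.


omega_out = omega_in / N = 3176 / 10 = 317.6000

317.6000 RPM


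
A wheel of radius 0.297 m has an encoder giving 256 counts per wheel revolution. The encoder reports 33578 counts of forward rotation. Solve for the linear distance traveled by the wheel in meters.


revs = 33578/256 = 131.164062
d = revs * 2*pi*r = 131.164062 * 2*pi*0.297 = 244.7660

244.7660 m


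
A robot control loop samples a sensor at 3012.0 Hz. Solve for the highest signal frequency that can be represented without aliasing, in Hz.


f_max = f_s/2 = 3012.0/2 = 1506.0000

1506.0000 Hz


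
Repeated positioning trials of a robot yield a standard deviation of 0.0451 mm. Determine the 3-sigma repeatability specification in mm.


repeatability = 3*sigma = 3*0.0451 = 0.1353

0.1353 mm


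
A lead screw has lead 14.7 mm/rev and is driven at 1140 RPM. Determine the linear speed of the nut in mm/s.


v = lead * (RPM/60) = 14.7*1140/60 = 279.3000

279.3000 mm/s


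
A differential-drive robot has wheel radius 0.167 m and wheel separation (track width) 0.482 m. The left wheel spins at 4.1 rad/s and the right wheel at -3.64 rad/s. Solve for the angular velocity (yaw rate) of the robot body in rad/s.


omega = r*(wR - wL)/L = 0.167*(-3.64 - (4.1))/0.482 = -2.6817

-2.6817 rad/s


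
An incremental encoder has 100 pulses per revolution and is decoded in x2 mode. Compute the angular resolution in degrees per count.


resolution = 360 / (PPR * 2) = 360 / 200 = 1.8000

1.8000 degrees


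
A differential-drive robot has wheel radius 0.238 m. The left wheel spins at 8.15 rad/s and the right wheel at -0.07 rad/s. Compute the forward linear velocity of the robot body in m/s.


v = r*(wR + wL)/2 = 0.238*(-0.07 + 8.15)/2 = 0.9615

0.9615 m/s


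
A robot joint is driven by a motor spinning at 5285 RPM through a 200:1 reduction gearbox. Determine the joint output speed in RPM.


omega_joint = omega_motor / N = 5285 / 200 = 26.4250

26.4250 RPM


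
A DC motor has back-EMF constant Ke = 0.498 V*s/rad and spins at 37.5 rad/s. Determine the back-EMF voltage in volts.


V_emf = Ke * omega = 0.498*37.5 = 18.6750

18.6750 V


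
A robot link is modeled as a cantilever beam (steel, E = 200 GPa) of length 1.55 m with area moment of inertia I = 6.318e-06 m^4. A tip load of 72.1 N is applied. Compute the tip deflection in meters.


delta = F*L^3/(3*E*I) = 72.1*1.55^3/(3*2.000e+11*6.318e-06)
      = 268.4913875/3790800 = 7.0827e-05

7.0827e-05 m


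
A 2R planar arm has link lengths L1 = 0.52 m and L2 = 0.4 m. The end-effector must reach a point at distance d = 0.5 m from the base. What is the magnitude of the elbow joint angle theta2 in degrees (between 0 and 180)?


cos(th2) = (d^2 - L1^2 - L2^2)/(2*L1*L2) = (0.5^2 - 0.52^2 - 0.4^2)/(2*0.52*0.4) = -0.43365385
th2 = acos(-0.43365385) = 115.6997 deg

115.6997 degrees


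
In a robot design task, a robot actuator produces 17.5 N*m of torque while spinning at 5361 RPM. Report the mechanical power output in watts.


omega = 5361 * 2*pi/60 = 561.402607 rad/s
P = tau * omega = 17.5 * 561.402607 = 9824.5456

9824.5456 W


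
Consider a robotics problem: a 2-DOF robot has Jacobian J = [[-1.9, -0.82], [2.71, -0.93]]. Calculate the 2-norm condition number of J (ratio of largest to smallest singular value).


JJ^T eigenvalues: trace(JJ^T) = 12.4914, det(JJ^T) = det(J)^2 = 15.91371664
s_max^2 = (12.4914 + sqrt(92.38020740))/2 = 11.05143115
s_min^2 = (12.4914 - sqrt(92.38020740))/2 = 1.43996885
kappa = s_max/s_min = sqrt(11.05143115/1.43996885) = 2.7703

2.7703


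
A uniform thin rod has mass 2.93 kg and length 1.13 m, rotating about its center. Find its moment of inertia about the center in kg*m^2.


I = (1/12)*m*L^2 = (1/12)*2.93*1.13^2 = 0.3118

0.3118 kg*m^2


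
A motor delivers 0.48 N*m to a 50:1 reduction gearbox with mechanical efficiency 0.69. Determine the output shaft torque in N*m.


tau_out = tau_in * N * eta = 0.48 * 50 * 0.69 = 16.5600

16.5600 N*m


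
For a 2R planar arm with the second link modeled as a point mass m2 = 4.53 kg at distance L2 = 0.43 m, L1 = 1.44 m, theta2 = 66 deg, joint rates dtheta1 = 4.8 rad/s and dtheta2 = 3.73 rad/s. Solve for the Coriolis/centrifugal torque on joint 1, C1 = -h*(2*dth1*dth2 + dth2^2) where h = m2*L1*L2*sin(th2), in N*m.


h = m2*L1*L2*sin(th2) = 4.53*1.44*0.43*sin(66 deg) = 2.562473
C1 = -h*(2*4.8*3.73 + 3.73^2) = -2.562473*49.7209 = -127.4085

-127.4085 N*m


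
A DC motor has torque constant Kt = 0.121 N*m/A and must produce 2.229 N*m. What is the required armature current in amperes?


I = tau / Kt = 2.229/0.121 = 18.4215

18.4215 A


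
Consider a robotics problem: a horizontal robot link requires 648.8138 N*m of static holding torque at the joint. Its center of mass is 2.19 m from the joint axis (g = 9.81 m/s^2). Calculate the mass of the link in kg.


m = tau / (g*L) = 648.8138 / (9.81 * 2.19) = 30.2000

30.2000 kg


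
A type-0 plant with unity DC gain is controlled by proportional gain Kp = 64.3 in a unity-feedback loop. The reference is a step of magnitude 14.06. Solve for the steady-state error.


e_ss = R/(1 + Kp) = 14.06/(1 + 64.3) = 14.06/65.3000 = 0.2153

0.2153


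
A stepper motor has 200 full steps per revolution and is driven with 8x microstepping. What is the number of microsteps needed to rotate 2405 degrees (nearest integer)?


step_size = 360/(200*8) = 360/1600 = 0.225000 deg
n = 2405/(360/1600) = 2405*1600/360 = 10688.8889 -> 10689

10689 steps


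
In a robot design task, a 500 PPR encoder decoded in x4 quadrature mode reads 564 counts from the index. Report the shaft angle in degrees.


angle = counts * 360 / (PPR*4) = 564 * 360 / 2000 = 101.5200

101.5200 degrees


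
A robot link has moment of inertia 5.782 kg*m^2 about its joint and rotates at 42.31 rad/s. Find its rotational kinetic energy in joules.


KE = (1/2)*I*omega^2 = 0.5*5.782*42.31^2 = 5175.2835

5175.2835 J


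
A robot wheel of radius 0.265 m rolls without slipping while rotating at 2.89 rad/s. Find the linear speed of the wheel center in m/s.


v = omega * r = 2.89 * 0.265 = 0.7659

0.7659 m/s


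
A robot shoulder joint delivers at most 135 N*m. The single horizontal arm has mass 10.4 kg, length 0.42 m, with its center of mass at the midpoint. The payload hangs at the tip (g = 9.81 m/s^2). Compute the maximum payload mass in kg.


tau_arm = m_arm*g*(L/2) = 10.4*9.81*0.42/2 = 21.4250 N*m
tau_payload = tau_max - tau_arm = 135 - 21.4250 = 113.5750
m_payload = tau_payload / (g*L) = 113.5750 / (9.81*0.42) = 27.5654

27.5654 kg


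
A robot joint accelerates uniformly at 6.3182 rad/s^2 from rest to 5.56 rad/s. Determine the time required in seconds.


t = delta_omega / alpha = 5.56 / 6.3182 = 0.8800

0.8800 s


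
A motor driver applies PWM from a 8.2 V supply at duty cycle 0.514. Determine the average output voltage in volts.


V_avg = V_supply * D = 8.2*0.514 = 4.2148

4.2148 V


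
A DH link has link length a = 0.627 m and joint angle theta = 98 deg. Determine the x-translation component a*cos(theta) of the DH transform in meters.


a*cos(theta) = 0.627*cos(98 deg) = -0.0873

-0.0873 m


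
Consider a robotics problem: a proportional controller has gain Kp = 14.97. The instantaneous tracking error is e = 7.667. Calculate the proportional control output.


u_P = Kp * e = 14.97 * 7.667 = 114.7750

114.7750


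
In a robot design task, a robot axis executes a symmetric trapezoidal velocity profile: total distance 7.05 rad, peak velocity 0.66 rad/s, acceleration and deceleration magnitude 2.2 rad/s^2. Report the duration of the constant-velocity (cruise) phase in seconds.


t_acc = v/a = 0.300000 s, d_acc = v^2/(2a) = 0.099000 rad each
d_cruise = 7.05 - 2*0.099000 = 6.852000 rad
t_cruise = d_cruise/v = 6.852000/0.66 = 10.3818

10.3818 s


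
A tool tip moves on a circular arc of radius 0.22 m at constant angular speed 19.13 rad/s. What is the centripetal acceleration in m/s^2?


a_c = omega^2 * r = 19.13^2 * 0.22 = 80.5105

80.5105 m/s^2


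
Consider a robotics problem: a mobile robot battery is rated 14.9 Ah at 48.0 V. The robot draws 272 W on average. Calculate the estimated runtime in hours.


E = 14.9*48.0 = 715.2000 Wh
t = E/P = 715.2000/272 = 2.6294

2.6294 hours


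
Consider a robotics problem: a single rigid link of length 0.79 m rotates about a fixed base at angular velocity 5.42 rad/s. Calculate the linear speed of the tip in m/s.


v = L*omega = 0.79 * 5.42 = 4.2818

4.2818 m/s


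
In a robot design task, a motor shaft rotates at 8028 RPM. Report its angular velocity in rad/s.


omega = 8028 * 2*pi/60 = 840.6902

840.6902 rad/s


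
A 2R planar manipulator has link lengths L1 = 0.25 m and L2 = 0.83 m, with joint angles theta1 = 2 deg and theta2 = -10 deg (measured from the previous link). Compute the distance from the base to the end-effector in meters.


x = L1*cos(th1) + L2*cos(th1+th2) = 1.071770
y = L1*sin(th1) + L2*sin(th1+th2) = -0.106789
d = sqrt(x^2 + y^2) = sqrt(1.148691 + 0.011404) = 1.0771

1.0771 m


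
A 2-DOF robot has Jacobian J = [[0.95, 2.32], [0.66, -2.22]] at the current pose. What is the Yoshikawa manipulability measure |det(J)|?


det(J) = 0.95*-2.22 - (2.32)*(0.66) = -3.6402
|det(J)| = 3.6402

3.6402


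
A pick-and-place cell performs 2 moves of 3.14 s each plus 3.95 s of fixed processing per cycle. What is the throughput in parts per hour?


T_cycle = 2*3.14 + 3.95 = 10.2300 s
rate = 3600/T = 351.9062

351.9062 parts/hour


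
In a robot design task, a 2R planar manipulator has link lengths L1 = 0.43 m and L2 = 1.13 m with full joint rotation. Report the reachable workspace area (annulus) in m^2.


r_max = L1 + L2 = 1.5600, r_min = |L1 - L2| = 0.7000
A = pi*(r_max^2 - r_min^2) = pi*(2.4336 - 0.4900) = 6.1060

6.1060 m^2


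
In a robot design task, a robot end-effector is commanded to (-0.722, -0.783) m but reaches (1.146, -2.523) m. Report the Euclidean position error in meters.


dx = 1.146 - (-0.722) = 1.8680, dy = -2.523 - (-0.783) = -1.7400
err = sqrt(3.489424 + 3.027600) = 2.5528

2.5528 m


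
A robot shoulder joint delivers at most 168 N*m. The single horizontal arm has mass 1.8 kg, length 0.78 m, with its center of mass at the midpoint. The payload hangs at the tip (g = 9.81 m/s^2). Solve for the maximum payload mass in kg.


tau_arm = m_arm*g*(L/2) = 1.8*9.81*0.78/2 = 6.8866 N*m
tau_payload = tau_max - tau_arm = 168 - 6.8866 = 161.1134
m_payload = tau_payload / (g*L) = 161.1134 / (9.81*0.78) = 21.0556

21.0556 kg


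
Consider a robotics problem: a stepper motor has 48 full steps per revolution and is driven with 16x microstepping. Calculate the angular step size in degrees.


step = 360/(48*16) = 360/768 = 0.4688

0.4688 degrees


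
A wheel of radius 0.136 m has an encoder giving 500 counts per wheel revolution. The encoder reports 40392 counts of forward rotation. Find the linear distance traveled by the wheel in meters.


revs = 40392/500 = 80.784000
d = revs * 2*pi*r = 80.784000 * 2*pi*0.136 = 69.0310

69.0310 m


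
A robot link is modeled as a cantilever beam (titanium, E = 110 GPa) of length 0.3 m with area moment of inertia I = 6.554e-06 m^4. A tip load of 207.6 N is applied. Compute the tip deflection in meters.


delta = F*L^3/(3*E*I) = 207.6*0.3^3/(3*1.100e+11*6.554e-06)
      = 5.6052/2162820 = 2.5916e-06

2.5916e-06 m


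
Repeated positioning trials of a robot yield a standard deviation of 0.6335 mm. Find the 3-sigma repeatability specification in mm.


repeatability = 3*sigma = 3*0.6335 = 1.9005

1.9005 mm


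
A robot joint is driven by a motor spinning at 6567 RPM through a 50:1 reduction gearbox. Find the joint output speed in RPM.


omega_joint = omega_motor / N = 6567 / 50 = 131.3400

131.3400 RPM


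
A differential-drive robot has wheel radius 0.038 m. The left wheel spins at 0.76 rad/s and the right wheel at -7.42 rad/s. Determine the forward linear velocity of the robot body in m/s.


v = r*(wR + wL)/2 = 0.038*(-7.42 + 0.76)/2 = -0.1265

-0.1265 m/s


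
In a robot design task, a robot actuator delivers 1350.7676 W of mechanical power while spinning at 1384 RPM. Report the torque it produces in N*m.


omega = 1384 * 2*pi/60 = 144.932141 rad/s
tau = P / omega = 1350.7676 / 144.932141 = 9.3200

9.3200 N*m


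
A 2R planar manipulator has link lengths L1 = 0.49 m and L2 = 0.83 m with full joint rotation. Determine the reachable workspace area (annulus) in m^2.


r_max = L1 + L2 = 1.3200, r_min = |L1 - L2| = 0.3400
A = pi*(r_max^2 - r_min^2) = pi*(1.7424 - 0.1156) = 5.1107

5.1107 m^2


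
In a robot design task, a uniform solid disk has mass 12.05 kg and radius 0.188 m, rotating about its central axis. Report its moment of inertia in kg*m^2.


I = (1/2)*m*R^2 = 0.5*12.05*0.188^2 = 0.2129

0.2129 kg*m^2


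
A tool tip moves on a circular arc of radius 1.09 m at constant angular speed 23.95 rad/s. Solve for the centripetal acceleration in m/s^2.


a_c = omega^2 * r = 23.95^2 * 1.09 = 625.2267

625.2267 m/s^2


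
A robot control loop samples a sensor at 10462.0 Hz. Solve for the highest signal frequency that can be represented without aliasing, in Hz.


f_max = f_s/2 = 10462.0/2 = 5231.0000

5231.0000 Hz


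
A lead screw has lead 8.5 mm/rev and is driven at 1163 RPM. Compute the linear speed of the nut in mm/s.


v = lead * (RPM/60) = 8.5*1163/60 = 164.7583

164.7583 mm/s


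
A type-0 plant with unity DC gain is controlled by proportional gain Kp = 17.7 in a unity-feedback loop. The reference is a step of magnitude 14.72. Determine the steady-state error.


e_ss = R/(1 + Kp) = 14.72/(1 + 17.7) = 14.72/18.7000 = 0.7872

0.7872


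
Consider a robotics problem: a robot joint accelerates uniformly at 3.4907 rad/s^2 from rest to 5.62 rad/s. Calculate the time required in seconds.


t = delta_omega / alpha = 5.62 / 3.4907 = 1.6100

1.6100 s


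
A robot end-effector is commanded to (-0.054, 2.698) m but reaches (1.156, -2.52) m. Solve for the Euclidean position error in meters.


dx = 1.156 - (-0.054) = 1.2100, dy = -2.52 - (2.698) = -5.2180
err = sqrt(1.464100 + 27.227524) = 5.3565

5.3565 m


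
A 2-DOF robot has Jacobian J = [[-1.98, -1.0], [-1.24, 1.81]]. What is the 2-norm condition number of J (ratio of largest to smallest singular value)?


JJ^T eigenvalues: trace(JJ^T) = 9.7341, det(JJ^T) = det(J)^2 = 23.26904644
s_max^2 = (9.7341 + sqrt(1.67651705))/2 = 5.51445193
s_min^2 = (9.7341 - sqrt(1.67651705))/2 = 4.21964807
kappa = s_max/s_min = sqrt(5.51445193/4.21964807) = 1.1432

1.1432


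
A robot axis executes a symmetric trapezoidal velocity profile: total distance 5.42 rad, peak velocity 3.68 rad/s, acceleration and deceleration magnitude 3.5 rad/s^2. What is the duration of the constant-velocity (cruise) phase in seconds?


t_acc = v/a = 1.051429 s, d_acc = v^2/(2a) = 1.934629 rad each
d_cruise = 5.42 - 2*1.934629 = 1.550742 rad
t_cruise = d_cruise/v = 1.550742/3.68 = 0.4214

0.4214 s


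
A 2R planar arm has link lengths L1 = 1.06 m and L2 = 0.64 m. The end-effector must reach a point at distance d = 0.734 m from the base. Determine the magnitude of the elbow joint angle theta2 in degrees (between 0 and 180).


cos(th2) = (d^2 - L1^2 - L2^2)/(2*L1*L2) = (0.734^2 - 1.06^2 - 0.64^2)/(2*1.06*0.64) = -0.73293337
th2 = acos(-0.73293337) = 137.1329 deg

137.1329 degrees


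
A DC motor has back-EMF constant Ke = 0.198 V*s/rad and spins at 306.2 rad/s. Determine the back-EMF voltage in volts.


V_emf = Ke * omega = 0.198*306.2 = 60.6276

60.6276 V


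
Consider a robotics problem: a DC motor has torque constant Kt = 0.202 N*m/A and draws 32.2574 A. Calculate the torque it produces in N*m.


tau = Kt * I = 0.202*32.2574 = 6.5160

6.5160 N*m


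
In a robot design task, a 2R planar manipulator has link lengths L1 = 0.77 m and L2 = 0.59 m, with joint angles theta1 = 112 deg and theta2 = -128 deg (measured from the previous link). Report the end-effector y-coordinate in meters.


y = L1*sin(th1) + L2*sin(th1+th2) = 0.77*sin(112 deg) + 0.59*sin(-16 deg) = 0.5513

0.5513 m


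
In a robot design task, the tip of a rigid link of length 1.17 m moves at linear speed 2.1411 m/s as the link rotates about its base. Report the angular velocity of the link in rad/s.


omega = v / L = 2.1411 / 1.17 = 1.8300

1.8300 rad/s


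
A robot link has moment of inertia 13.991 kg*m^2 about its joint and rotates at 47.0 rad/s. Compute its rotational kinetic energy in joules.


KE = (1/2)*I*omega^2 = 0.5*13.991*47.0^2 = 15453.0595

15453.0595 J


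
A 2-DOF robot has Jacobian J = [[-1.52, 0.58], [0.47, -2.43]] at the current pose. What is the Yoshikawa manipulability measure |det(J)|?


det(J) = -1.52*-2.43 - (0.58)*(0.47) = 3.4210
|det(J)| = 3.4210

3.4210


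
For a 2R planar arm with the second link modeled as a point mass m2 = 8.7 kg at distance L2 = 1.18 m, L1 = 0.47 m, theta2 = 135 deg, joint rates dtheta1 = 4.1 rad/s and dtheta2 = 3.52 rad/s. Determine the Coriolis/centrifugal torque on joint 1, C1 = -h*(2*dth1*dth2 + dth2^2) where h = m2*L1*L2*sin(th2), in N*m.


h = m2*L1*L2*sin(th2) = 8.7*0.47*1.18*sin(135 deg) = 3.411804
C1 = -h*(2*4.1*3.52 + 3.52^2) = -3.411804*41.2544 = -140.7519

-140.7519 N*m


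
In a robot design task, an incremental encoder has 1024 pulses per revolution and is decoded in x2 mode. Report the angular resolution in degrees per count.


resolution = 360 / (PPR * 2) = 360 / 2048 = 0.1758

0.1758 degrees


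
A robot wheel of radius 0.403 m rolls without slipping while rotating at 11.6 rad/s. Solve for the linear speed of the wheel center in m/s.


v = omega * r = 11.6 * 0.403 = 4.6748

4.6748 m/s


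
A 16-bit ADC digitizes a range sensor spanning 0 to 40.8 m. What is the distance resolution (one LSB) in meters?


res = range / 2^n = 40.8/2^16 = 40.8/65536 = 6.2256e-04

6.2256e-04 m


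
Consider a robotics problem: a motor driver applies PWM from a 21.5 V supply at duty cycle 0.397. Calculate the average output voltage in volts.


V_avg = V_supply * D = 21.5*0.397 = 8.5355

8.5355 V


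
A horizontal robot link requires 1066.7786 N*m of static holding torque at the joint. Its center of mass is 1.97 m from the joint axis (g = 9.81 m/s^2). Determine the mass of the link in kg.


m = tau / (g*L) = 1066.7786 / (9.81 * 1.97) = 55.2000

55.2000 kg


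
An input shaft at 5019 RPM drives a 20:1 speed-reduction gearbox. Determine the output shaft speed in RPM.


omega_out = omega_in / N = 5019 / 20 = 250.9500

250.9500 RPM


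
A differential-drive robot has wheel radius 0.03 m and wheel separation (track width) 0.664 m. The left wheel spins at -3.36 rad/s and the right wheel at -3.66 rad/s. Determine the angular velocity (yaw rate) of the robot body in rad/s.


omega = r*(wR - wL)/L = 0.03*(-3.66 - (-3.36))/0.664 = -0.0136

-0.0136 rad/s


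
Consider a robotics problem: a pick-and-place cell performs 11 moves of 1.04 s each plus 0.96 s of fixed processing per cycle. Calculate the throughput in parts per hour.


T_cycle = 11*1.04 + 0.96 = 12.4000 s
rate = 3600/T = 290.3226

290.3226 parts/hour


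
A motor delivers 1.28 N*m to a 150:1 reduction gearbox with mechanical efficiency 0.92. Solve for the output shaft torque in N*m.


tau_out = tau_in * N * eta = 1.28 * 150 * 0.92 = 176.6400

176.6400 N*m


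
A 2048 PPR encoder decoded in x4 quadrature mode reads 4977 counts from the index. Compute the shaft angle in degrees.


angle = counts * 360 / (PPR*4) = 4977 * 360 / 8192 = 218.7158

218.7158 degrees


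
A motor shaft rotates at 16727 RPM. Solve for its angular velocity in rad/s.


omega = 16727 * 2*pi/60 = 1751.6473

1751.6473 rad/s


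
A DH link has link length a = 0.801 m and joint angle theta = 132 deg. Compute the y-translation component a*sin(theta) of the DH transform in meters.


a*sin(theta) = 0.801*sin(132 deg) = 0.5953

0.5953 m


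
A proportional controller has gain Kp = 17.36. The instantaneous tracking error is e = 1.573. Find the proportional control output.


u_P = Kp * e = 17.36 * 1.573 = 27.3073

27.3073


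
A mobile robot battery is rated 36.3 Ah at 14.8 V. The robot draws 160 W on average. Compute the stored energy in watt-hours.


E = capacity * V = 36.3*14.8 = 537.2400

537.2400 Wh


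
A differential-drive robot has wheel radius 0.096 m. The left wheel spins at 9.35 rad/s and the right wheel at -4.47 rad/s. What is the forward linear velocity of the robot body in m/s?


v = r*(wR + wL)/2 = 0.096*(-4.47 + 9.35)/2 = 0.2342

0.2342 m/s


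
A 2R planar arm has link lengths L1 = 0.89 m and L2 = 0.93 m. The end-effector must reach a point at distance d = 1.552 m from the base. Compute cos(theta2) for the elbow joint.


cos(th2) = (d^2 - L1^2 - L2^2)/(2*L1*L2) = (1.552^2 - 0.89^2 - 0.93^2)/(2*0.89*0.93) = 0.4541

0.4541


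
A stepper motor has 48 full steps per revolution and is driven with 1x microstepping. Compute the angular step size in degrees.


step = 360/(48*1) = 360/48 = 7.5000

7.5000 degrees


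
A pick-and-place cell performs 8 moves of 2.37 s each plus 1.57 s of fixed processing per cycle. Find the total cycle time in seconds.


T = 8*2.37 + 1.57 = 20.5300

20.5300 s


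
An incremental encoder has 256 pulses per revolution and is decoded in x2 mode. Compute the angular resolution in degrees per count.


resolution = 360 / (PPR * 2) = 360 / 512 = 0.7031

0.7031 degrees


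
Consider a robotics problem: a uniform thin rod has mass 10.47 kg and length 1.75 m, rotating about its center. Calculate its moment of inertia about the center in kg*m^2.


I = (1/12)*m*L^2 = (1/12)*10.47*1.75^2 = 2.6720

2.6720 kg*m^2


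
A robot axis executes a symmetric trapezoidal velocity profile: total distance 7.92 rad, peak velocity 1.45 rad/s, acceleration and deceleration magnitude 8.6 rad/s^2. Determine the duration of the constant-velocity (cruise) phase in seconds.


t_acc = v/a = 0.168605 s, d_acc = v^2/(2a) = 0.122238 rad each
d_cruise = 7.92 - 2*0.122238 = 7.675524 rad
t_cruise = d_cruise/v = 7.675524/1.45 = 5.2935

5.2935 s


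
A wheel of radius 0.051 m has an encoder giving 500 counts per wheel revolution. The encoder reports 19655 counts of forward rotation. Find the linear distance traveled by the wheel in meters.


revs = 19655/500 = 39.310000
d = revs * 2*pi*r = 39.310000 * 2*pi*0.051 = 12.5966

12.5966 m


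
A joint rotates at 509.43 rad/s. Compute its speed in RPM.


RPM = 509.43 * 60/(2*pi) = 4864.6982

4864.6982 RPM


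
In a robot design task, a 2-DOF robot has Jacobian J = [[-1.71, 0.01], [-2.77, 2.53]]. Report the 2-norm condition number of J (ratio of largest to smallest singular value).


JJ^T eigenvalues: trace(JJ^T) = 16.9980, det(JJ^T) = det(J)^2 = 18.47796196
s_max^2 = (16.9980 + sqrt(215.02015616))/2 = 15.83078280
s_min^2 = (16.9980 - sqrt(215.02015616))/2 = 1.16721720
kappa = s_max/s_min = sqrt(15.83078280/1.16721720) = 3.6828

3.6828


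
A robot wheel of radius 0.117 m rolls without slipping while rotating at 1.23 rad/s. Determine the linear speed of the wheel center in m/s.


v = omega * r = 1.23 * 0.117 = 0.1439

0.1439 m/s


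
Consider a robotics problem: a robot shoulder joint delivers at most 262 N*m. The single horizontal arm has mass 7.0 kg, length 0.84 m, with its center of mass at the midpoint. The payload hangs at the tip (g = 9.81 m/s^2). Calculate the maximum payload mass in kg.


tau_arm = m_arm*g*(L/2) = 7.0*9.81*0.84/2 = 28.8414 N*m
tau_payload = tau_max - tau_arm = 262 - 28.8414 = 233.1586
m_payload = tau_payload / (g*L) = 233.1586 / (9.81*0.84) = 28.2946

28.2946 kg


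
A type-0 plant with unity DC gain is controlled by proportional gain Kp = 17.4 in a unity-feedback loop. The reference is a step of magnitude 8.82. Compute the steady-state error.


e_ss = R/(1 + Kp) = 8.82/(1 + 17.4) = 8.82/18.4000 = 0.4793

0.4793


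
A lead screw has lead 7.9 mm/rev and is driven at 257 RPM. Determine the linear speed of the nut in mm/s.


v = lead * (RPM/60) = 7.9*257/60 = 33.8383

33.8383 mm/s


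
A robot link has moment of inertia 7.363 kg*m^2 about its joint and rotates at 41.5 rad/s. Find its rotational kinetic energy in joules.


KE = (1/2)*I*omega^2 = 0.5*7.363*41.5^2 = 6340.4634

6340.4634 J


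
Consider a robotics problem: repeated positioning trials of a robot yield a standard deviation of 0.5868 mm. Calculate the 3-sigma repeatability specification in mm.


repeatability = 3*sigma = 3*0.5868 = 1.7604

1.7604 mm


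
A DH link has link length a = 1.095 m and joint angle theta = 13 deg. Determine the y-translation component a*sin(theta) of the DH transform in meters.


a*sin(theta) = 1.095*sin(13 deg) = 0.2463

0.2463 m


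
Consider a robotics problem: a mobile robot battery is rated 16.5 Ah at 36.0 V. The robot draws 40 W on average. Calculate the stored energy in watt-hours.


E = capacity * V = 16.5*36.0 = 594.0000

594.0000 Wh


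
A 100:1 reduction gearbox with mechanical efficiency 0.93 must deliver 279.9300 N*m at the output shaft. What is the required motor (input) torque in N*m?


tau_in = tau_out / (N * eta) = 279.9300 / (100 * 0.93) = 3.0100

3.0100 N*m


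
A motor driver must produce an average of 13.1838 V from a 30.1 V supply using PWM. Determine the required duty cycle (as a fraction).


D = V_avg/V_supply = 13.1838/30.1 = 0.4380

0.4380


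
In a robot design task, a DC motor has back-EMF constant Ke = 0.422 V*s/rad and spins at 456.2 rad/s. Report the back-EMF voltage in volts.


V_emf = Ke * omega = 0.422*456.2 = 192.5164

192.5164 V


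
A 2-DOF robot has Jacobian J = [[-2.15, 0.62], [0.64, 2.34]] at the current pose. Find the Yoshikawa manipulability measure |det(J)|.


det(J) = -2.15*2.34 - (0.62)*(0.64) = -5.4278
|det(J)| = 5.4278

5.4278


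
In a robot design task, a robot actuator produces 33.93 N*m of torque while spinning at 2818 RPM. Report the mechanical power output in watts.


omega = 2818 * 2*pi/60 = 295.100270 rad/s
P = tau * omega = 33.93 * 295.100270 = 10012.7522

10012.7522 W


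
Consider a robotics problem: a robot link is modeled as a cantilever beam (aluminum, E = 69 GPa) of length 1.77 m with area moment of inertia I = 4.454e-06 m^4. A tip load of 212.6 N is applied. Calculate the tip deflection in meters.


delta = F*L^3/(3*E*I) = 212.6*1.77^3/(3*6.900e+10*4.454e-06)
      = 1178.9165358/921978 = 0.0013

0.0013 m


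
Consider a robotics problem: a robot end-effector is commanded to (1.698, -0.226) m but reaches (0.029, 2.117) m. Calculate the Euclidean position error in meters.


dx = 0.029 - (1.698) = -1.6690, dy = 2.117 - (-0.226) = 2.3430
err = sqrt(2.785561 + 5.489649) = 2.8767

2.8767 m


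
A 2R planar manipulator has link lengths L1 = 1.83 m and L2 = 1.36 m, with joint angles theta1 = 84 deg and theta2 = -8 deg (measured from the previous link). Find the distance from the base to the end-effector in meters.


x = L1*cos(th1) + L2*cos(th1+th2) = 0.520301
y = L1*sin(th1) + L2*sin(th1+th2) = 3.139577
d = sqrt(x^2 + y^2) = sqrt(0.270713 + 9.856944) = 3.1824

3.1824 m


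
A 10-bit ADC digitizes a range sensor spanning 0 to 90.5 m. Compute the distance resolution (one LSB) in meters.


res = range / 2^n = 90.5/2^10 = 90.5/1024 = 0.0884

0.0884 m


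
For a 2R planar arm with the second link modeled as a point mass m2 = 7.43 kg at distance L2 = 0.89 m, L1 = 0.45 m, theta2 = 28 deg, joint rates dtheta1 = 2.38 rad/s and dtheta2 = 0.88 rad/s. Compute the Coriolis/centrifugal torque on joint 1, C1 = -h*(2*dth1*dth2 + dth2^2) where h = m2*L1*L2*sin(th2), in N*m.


h = m2*L1*L2*sin(th2) = 7.43*0.45*0.89*sin(28 deg) = 1.397014
C1 = -h*(2*2.38*0.88 + 0.88^2) = -1.397014*4.9632 = -6.9337

-6.9337 N*m


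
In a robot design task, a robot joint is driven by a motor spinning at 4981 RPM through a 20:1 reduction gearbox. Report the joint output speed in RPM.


omega_joint = omega_motor / N = 4981 / 20 = 249.0500

249.0500 RPM


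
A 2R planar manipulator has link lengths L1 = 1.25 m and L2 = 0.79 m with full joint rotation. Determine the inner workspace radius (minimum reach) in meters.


r_min = |L1 - L2| = |1.25 - 0.79| = 0.4600

0.4600 m


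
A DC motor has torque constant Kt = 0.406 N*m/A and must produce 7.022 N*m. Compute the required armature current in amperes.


I = tau / Kt = 7.022/0.406 = 17.2956

17.2956 A


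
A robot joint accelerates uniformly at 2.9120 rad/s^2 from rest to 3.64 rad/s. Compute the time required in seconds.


t = delta_omega / alpha = 3.64 / 2.9120 = 1.2500

1.2500 s


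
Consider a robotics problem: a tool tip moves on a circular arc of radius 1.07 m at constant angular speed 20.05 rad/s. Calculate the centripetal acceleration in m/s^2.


a_c = omega^2 * r = 20.05^2 * 1.07 = 430.1427

430.1427 m/s^2


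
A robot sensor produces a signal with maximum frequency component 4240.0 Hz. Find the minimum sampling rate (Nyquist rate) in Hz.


f_s,min = 2*f_max = 2*4240.0 = 8480.0000

8480.0000 Hz
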